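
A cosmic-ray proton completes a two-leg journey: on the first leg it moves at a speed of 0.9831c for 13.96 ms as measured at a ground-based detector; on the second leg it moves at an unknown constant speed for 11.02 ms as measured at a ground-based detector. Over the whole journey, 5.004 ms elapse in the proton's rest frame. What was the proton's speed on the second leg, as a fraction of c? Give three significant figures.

Leg 1: γ = 1/√(1 − 0.9831²) = 1/√0.03351 = 5.462; τ_1 = 13.96/5.462 = 2.556 ms.
Leg 2: speed unknown; τ_2 = 11.02/γ_2.
Total proper time: 2.556 + τ_2 = 5.004, so τ_2 = 5.004 − 2.556 = 2.448 ms.
γ_2 = 11.02/2.448 = 4.501; β = √(1 − 1/γ²) = √0.9506.

β = 0.975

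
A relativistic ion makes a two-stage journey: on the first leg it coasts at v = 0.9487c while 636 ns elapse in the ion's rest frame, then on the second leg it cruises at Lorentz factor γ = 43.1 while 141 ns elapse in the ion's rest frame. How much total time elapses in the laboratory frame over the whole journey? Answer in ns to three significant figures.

Leg 1: γ = 1/√(1 − 0.9487²) = 1/√0.09997 = 3.163; Δt_1 = 3.163 × 636 = 2012 ns.
Leg 2: γ = 43.1; Δt_2 = 43.10 × 141 = 6077 ns.
Total: 2012 + 6077 ns.

Δt = 8090 ns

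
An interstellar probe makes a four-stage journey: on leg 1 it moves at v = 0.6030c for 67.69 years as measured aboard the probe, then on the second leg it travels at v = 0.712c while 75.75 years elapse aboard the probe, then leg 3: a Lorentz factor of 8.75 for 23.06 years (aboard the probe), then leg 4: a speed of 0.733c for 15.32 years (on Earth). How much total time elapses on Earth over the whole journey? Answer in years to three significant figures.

Leg 1: γ = 1/√(1 − 0.6030²) = 1/√0.6364 = 1.254; Δt_1 = 1.254 × 67.69 = 84.85 years.
Leg 2: γ = 1/√(1 − 0.712²) = 1/√0.4931 = 1.424; Δt_2 = 1.424 × 75.75 = 107.9 years.
Leg 3: γ = 8.75; Δt_3 = 8.750 × 23.06 = 201.8 years.
Leg 4: 15.32 years is already measured on Earth.
Total: 84.85 + 107.9 + 201.8 + 15.32 years.

Δt = 410 years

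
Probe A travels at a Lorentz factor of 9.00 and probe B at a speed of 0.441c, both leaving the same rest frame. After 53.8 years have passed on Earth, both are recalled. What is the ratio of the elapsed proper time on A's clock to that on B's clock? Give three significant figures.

τ_A/τ_B = 0.124

A: γ = 9.00. B: γ = 1/√(1 − 0.441²) = 1/√0.8055 = 1.114.
τ_A/τ_B = γ_B/γ_A = 1.114/9.000 = 0.1238, so τ_A/τ_B = 0.1238.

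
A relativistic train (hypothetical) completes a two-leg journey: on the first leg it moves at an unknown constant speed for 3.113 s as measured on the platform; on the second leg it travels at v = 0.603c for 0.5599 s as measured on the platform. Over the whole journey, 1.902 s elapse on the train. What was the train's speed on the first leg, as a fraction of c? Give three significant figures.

β = 0.884

Leg 1: speed unknown; τ_1 = 3.113/γ_1.
Leg 2: γ = 1/√(1 − 0.603²) = 1/√0.6364 = 1.254; τ_2 = 0.5599/1.254 = 0.4467 s.
Total proper time: τ_1 + 0.4467 = 1.902, so τ_1 = 1.902 − 0.4467 = 1.455 s.
γ_1 = 3.113/1.455 = 2.139; β = √(1 − 1/γ²) = √0.7814.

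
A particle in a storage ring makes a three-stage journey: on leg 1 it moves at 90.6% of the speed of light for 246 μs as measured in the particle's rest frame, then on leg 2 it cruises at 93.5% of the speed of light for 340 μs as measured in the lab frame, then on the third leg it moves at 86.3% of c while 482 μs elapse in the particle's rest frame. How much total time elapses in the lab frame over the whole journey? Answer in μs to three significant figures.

Δt = 1880 μs

Leg 1: β = 0.906; γ = 1/√(1 − 0.906²) = 1/√0.1792 = 2.363; Δt_1 = 2.363 × 246 = 581.2 μs.
Leg 2: 340 μs is already measured in the lab frame.
Leg 3: β = 0.863; γ = 1/√(1 − 0.863²) = 1/√0.2552 = 1.979; Δt_3 = 1.979 × 482 = 954.1 μs.
Total: 581.2 + 340.0 + 954.1 μs.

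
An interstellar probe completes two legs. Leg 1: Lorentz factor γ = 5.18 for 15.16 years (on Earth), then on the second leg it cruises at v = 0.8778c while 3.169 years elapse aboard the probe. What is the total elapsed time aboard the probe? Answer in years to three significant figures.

Leg 1: γ = 5.18; τ_1 = 15.16/5.180 = 2.927 years.
Leg 2: 3.169 years is already measured aboard the probe.
Total: 2.927 + 3.169 years.

τ = 6.10 years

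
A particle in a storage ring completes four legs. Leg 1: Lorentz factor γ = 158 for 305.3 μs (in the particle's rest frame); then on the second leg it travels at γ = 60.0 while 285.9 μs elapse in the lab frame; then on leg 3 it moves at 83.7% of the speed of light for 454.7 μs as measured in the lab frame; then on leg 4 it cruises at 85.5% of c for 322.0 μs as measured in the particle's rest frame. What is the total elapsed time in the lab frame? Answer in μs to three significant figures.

Δt = 4.96×10⁴ μs

Leg 1: γ = 158; Δt_1 = 158.0 × 305.3 = 4.824×10⁴ μs.
Leg 2: 285.9 μs is already measured in the lab frame.
Leg 3: 454.7 μs is already measured in the lab frame.
Leg 4: β = 0.855; γ = 1/√(1 − 0.855²) = 1/√0.2690 = 1.928; Δt_4 = 1.928 × 322.0 = 620.9 μs.
Total: 4.824×10⁴ + 285.9 + 454.7 + 620.9 μs.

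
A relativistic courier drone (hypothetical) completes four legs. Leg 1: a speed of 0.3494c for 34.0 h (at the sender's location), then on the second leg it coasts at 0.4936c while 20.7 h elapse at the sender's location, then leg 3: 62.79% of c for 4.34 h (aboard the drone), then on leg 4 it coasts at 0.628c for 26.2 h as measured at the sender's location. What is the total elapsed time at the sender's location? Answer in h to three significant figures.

Δt = 86.5 h

Leg 1: 34.0 h is already measured at the sender's location.
Leg 2: 20.7 h is already measured at the sender's location.
Leg 3: β = 0.6279; γ = 1/√(1 − 0.6279²) = 1/√0.6057 = 1.285; Δt_3 = 1.285 × 4.34 = 5.576 h.
Leg 4: 26.2 h is already measured at the sender's location.
Total: 34.00 + 20.70 + 5.576 + 26.20 h.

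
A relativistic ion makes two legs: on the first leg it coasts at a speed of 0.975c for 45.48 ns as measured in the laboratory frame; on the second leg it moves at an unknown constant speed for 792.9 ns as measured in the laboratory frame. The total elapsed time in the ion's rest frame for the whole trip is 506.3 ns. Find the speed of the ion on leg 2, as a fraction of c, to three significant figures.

Leg 1: γ = 1/√(1 − 0.975²) = 1/√0.04938 = 4.500; τ_1 = 45.48/4.500 = 10.11 ns.
Leg 2: speed unknown; τ_2 = 792.9/γ_2.
Total proper time: 10.11 + τ_2 = 506.3, so τ_2 = 506.3 − 10.11 = 496.2 ns.
γ_2 = 792.9/496.2 = 1.598; β = √(1 − 1/γ²) = √0.6084.

β = 0.780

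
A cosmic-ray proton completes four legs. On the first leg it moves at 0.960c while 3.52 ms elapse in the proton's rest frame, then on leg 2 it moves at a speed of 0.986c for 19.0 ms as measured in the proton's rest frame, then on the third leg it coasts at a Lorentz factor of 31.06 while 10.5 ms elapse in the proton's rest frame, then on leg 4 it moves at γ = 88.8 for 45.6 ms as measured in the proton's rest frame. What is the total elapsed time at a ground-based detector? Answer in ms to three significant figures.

Leg 1: γ = 1/√(1 − 0.960²) = 25/7 ≈ 3.571; Δt_1 = 3.571 × 3.52 = 12.57 ms.
Leg 2: γ = 1/√(1 − 0.986²) = 1/√0.02780 = 5.997; Δt_2 = 5.997 × 19.0 = 113.9 ms.
Leg 3: γ = 31.06; Δt_3 = 31.06 × 10.5 = 326.1 ms.
Leg 4: γ = 88.8; Δt_4 = 88.80 × 45.6 = 4049 ms.
Total: 12.57 + 113.9 + 326.1 + 4049 ms.

Δt = 4500 ms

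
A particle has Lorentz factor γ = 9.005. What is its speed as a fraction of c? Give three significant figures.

β = √(1 − 1/γ²) = √(1 − 1/9.005²) = √(1 − 0.01233) = √0.9877

β = 0.994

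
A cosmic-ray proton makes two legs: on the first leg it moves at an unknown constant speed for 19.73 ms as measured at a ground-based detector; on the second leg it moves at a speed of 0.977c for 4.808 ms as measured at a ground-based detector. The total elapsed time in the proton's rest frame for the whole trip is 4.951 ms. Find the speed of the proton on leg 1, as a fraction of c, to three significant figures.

β = 0.980

Leg 1: speed unknown; τ_1 = 19.73/γ_1.
Leg 2: γ = 1/√(1 − 0.977²) = 1/√0.04547 = 4.690; τ_2 = 4.808/4.690 = 1.025 ms.
Total proper time: τ_1 + 1.025 = 4.951, so τ_1 = 4.951 − 1.025 = 3.926 ms.
γ_1 = 19.73/3.926 = 5.026; β = √(1 − 1/γ²) = √0.9604.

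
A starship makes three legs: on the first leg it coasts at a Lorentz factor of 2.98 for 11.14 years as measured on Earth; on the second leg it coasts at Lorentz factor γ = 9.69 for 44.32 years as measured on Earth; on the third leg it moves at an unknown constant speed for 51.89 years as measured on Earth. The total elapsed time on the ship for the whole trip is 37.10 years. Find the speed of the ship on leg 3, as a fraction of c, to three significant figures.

Leg 1: γ = 2.98; τ_1 = 11.14/2.980 = 3.738 years.
Leg 2: γ = 9.69; τ_2 = 44.32/9.690 = 4.574 years.
Leg 3: speed unknown; τ_3 = 51.89/γ_3.
Total proper time: 3.738 + 4.574 + τ_3 = 37.10, so τ_3 = 37.10 − 8.312 = 28.79 years.
γ_3 = 51.89/28.79 = 1.802; β = √(1 − 1/γ²) = √0.6922.

β = 0.832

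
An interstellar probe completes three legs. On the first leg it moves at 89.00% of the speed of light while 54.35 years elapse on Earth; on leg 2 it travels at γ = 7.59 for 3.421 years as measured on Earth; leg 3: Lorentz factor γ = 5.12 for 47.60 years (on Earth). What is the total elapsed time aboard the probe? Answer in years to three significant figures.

Leg 1: β = 0.8900; γ = 1/√(1 − 0.8900²) = 1/√0.2079 = 2.193; τ_1 = 54.35/2.193 = 24.78 years.
Leg 2: γ = 7.59; τ_2 = 3.421/7.590 = 0.4507 years.
Leg 3: γ = 5.12; τ_3 = 47.60/5.120 = 9.297 years.
Total: 24.78 + 0.4507 + 9.297 years.

τ = 34.5 years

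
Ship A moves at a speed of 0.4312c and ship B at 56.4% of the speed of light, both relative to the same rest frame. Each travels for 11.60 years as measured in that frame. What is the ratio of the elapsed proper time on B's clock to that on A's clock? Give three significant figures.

A: γ = 1/√(1 − 0.4312²) = 1/√0.8141 = 1.108. B: β = 0.564; γ = 1/√(1 − 0.564²) = 1/√0.6819 = 1.211.
τ_A/τ_B = γ_B/γ_A = 1.211/1.108 = 1.093, so τ_B/τ_A = 0.9152.

τ_B/τ_A = 0.915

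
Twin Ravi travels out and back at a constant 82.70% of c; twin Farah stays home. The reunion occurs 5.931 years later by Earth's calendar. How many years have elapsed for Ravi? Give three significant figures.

τ = 3.33 years

β = 0.8270; γ = 1/√(1 − 0.8270²) = 1/√0.3161 = 1.779
Ravi's clock measures proper time along the trip: τ = Δt/γ = 5.931/1.779 years.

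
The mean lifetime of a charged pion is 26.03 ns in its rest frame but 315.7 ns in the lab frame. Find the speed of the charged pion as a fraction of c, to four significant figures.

γ = Δt/τ₀ = 315.7/26.03 = 12.13
β = √(1 − 1/γ²) = √(1 − 0.006798) = √0.9932

v = 0.9966c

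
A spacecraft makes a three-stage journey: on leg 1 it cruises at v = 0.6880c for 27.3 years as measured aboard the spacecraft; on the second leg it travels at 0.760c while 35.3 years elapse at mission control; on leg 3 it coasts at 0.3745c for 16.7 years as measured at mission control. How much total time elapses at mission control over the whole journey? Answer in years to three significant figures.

Leg 1: γ = 1/√(1 − 0.6880²) = 1/√0.5267 = 1.378; Δt_1 = 1.378 × 27.3 = 37.62 years.
Leg 2: 35.3 years is already measured at mission control.
Leg 3: 16.7 years is already measured at mission control.
Total: 37.62 + 35.30 + 16.70 years.

Δt = 89.6 years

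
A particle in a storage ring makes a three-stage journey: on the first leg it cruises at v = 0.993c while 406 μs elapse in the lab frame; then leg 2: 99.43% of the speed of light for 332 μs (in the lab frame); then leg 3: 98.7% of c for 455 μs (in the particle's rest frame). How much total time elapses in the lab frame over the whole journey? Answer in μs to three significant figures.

Δt = 3570 μs

Leg 1: 406 μs is already measured in the lab frame.
Leg 2: 332 μs is already measured in the lab frame.
Leg 3: β = 0.987; γ = 1/√(1 − 0.987²) = 1/√0.02583 = 6.222; Δt_3 = 6.222 × 455 = 2831 μs.
Total: 406.0 + 332.0 + 2831 μs.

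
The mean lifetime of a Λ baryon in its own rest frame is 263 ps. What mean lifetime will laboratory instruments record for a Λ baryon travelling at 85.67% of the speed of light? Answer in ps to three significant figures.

Δt = 510 ps

β = 0.8567; γ = 1/√(1 − 0.8567²) = 1/√0.2661 = 1.939
The rest-frame lifetime is the proper time; the lab measures the dilated interval Δt = γτ₀ = 1.939 × 263 ps.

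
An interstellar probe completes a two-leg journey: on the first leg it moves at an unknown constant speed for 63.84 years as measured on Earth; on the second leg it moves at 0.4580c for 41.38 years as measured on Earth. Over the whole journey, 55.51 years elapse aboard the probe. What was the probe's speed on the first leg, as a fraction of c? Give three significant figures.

Leg 1: speed unknown; τ_1 = 63.84/γ_1.
Leg 2: γ = 1/√(1 − 0.4580²) = 1/√0.7902 = 1.125; τ_2 = 41.38/1.125 = 36.78 years.
Total proper time: τ_1 + 36.78 = 55.51, so τ_1 = 55.51 − 36.78 = 18.73 years.
γ_1 = 63.84/18.73 = 3.409; β = √(1 − 1/γ²) = √0.9140.

β = 0.956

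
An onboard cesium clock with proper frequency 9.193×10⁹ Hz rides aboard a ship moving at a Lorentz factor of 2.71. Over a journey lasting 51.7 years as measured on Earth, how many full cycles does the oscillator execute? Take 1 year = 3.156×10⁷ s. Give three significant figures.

N = 5.53×10¹⁸

γ = 2.71
The oscillator's own cycle count is N = f × τ where τ is the proper time on the ship. τ = Δt/γ = 51.7/2.710 = 19.08 years = 6.021×10⁸ s.
N = 9.193×10⁹ × 6.021×10⁸ = 5.535×10¹⁸.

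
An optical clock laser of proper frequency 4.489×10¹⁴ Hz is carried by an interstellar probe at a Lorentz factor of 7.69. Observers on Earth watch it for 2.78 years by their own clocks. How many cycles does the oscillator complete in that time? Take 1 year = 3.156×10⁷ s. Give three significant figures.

γ = 7.69
During 2.78 years of lab time, the oscillator's proper time advances by τ = Δt/γ = 2.78/7.690 = 0.3615 years = 1.141×10⁷ s.
N = f × τ = 4.489×10¹⁴ × 1.141×10⁷ = 5.122×10²¹.

N = 5.12×10²¹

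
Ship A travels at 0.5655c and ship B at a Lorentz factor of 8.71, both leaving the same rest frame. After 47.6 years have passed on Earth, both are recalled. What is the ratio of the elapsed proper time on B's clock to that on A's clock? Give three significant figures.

A: γ = 1/√(1 − 0.5655²) = 1/√0.6802 = 1.212. B: γ = 8.71.
τ_A/τ_B = γ_B/γ_A = 8.710/1.212 = 7.184, so τ_B/τ_A = 0.1392.

τ_B/τ_A = 0.139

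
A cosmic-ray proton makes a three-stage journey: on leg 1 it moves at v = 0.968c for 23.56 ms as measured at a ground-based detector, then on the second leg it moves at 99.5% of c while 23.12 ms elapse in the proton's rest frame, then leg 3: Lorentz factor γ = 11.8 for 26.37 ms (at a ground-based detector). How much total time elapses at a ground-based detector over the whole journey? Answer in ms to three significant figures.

Δt = 281 ms

Leg 1: 23.56 ms is already measured at a ground-based detector.
Leg 2: β = 0.995; γ = 1/√(1 − 0.995²) = 1/√0.009975 = 10.01; Δt_2 = 10.01 × 23.12 = 231.5 ms.
Leg 3: 26.37 ms is already measured at a ground-based detector.
Total: 23.56 + 231.5 + 26.37 ms.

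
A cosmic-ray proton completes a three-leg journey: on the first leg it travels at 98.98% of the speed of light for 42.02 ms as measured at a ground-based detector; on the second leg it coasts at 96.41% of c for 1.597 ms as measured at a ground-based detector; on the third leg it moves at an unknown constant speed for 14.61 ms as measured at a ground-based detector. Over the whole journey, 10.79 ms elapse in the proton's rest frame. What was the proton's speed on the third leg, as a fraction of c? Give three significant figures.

β = 0.954

Leg 1: β = 0.9898; γ = 1/√(1 − 0.9898²) = 1/√0.02030 = 7.019; τ_1 = 42.02/7.019 = 5.986 ms.
Leg 2: β = 0.9641; γ = 1/√(1 − 0.9641²) = 1/√0.07051 = 3.766; τ_2 = 1.597/3.766 = 0.4241 ms.
Leg 3: speed unknown; τ_3 = 14.61/γ_3.
Total proper time: 5.986 + 0.4241 + τ_3 = 10.79, so τ_3 = 10.79 − 6.410 = 4.380 ms.
γ_3 = 14.61/4.380 = 3.336; β = √(1 − 1/γ²) = √0.9101.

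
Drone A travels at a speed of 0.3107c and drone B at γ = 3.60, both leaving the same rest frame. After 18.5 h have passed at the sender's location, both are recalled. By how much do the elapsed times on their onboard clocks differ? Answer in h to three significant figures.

|τ_A − τ_B| = 12.4 h

A: γ = 1/√(1 − 0.3107²) = 1/√0.9035 = 1.052; τ_A = 18.5/1.052 = 17.58 h.
B: γ = 3.60; τ_B = 18.5/3.600 = 5.139 h.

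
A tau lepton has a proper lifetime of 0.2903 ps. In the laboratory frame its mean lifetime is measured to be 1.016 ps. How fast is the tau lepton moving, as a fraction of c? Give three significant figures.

γ = Δt/τ₀ = 1.016/0.2903 = 3.500
β = √(1 − 1/γ²) = √(1 − 0.08164) = √0.9184

v = 0.958c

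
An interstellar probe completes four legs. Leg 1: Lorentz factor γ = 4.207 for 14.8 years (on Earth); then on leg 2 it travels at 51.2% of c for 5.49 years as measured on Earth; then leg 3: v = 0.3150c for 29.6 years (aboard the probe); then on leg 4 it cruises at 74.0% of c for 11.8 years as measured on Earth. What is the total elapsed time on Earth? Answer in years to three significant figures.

Δt = 63.3 years

Leg 1: 14.8 years is already measured on Earth.
Leg 2: 5.49 years is already measured on Earth.
Leg 3: γ = 1/√(1 − 0.3150²) = 1/√0.9008 = 1.054; Δt_3 = 1.054 × 29.6 = 31.19 years.
Leg 4: 11.8 years is already measured on Earth.
Total: 14.80 + 5.490 + 31.19 + 11.80 years.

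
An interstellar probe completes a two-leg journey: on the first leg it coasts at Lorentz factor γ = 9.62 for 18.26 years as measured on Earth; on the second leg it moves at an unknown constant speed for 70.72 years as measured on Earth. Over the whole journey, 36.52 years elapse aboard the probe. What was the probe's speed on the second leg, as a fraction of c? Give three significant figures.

β = 0.872

Leg 1: γ = 9.62; τ_1 = 18.26/9.620 = 1.898 years.
Leg 2: speed unknown; τ_2 = 70.72/γ_2.
Total proper time: 1.898 + τ_2 = 36.52, so τ_2 = 36.52 − 1.898 = 34.62 years.
γ_2 = 70.72/34.62 = 2.043; β = √(1 − 1/γ²) = √0.7603.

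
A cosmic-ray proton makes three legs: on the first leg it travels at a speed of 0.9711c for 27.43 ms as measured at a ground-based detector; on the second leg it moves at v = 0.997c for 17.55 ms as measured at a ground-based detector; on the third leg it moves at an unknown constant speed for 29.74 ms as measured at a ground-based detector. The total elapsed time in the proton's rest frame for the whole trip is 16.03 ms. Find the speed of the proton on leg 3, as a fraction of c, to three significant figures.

β = 0.962

Leg 1: γ = 1/√(1 − 0.9711²) = 1/√0.05696 = 4.190; τ_1 = 27.43/4.190 = 6.547 ms.
Leg 2: γ = 1/√(1 − 0.997²) = 1/√0.005991 = 12.92; τ_2 = 17.55/12.92 = 1.358 ms.
Leg 3: speed unknown; τ_3 = 29.74/γ_3.
Total proper time: 6.547 + 1.358 + τ_3 = 16.03, so τ_3 = 16.03 − 7.905 = 8.125 ms.
γ_3 = 29.74/8.125 = 3.660; β = √(1 − 1/γ²) = √0.9254.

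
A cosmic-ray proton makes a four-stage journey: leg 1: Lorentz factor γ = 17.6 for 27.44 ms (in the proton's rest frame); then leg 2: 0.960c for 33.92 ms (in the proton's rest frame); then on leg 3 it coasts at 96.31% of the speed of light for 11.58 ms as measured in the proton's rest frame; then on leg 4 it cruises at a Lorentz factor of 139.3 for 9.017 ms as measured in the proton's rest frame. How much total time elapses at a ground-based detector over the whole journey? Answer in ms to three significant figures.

Leg 1: γ = 17.6; Δt_1 = 17.60 × 27.44 = 482.9 ms.
Leg 2: γ = 1/√(1 − 0.960²) = 25/7 ≈ 3.571; Δt_2 = 3.571 × 33.92 = 121.1 ms.
Leg 3: β = 0.9631; γ = 1/√(1 − 0.9631²) = 1/√0.07244 = 3.715; Δt_3 = 3.715 × 11.58 = 43.03 ms.
Leg 4: γ = 139.3; Δt_4 = 139.3 × 9.017 = 1256 ms.
Total: 482.9 + 121.1 + 43.03 + 1256 ms.

Δt = 1900 ms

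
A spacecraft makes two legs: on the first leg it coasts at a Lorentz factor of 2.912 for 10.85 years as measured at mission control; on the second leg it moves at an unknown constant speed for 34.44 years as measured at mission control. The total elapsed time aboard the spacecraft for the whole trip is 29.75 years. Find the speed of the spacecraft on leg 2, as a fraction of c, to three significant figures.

Leg 1: γ = 2.912; τ_1 = 10.85/2.912 = 3.726 years.
Leg 2: speed unknown; τ_2 = 34.44/γ_2.
Total proper time: 3.726 + τ_2 = 29.75, so τ_2 = 29.75 − 3.726 = 26.02 years.
γ_2 = 34.44/26.02 = 1.323; β = √(1 − 1/γ²) = √0.4290.

β = 0.655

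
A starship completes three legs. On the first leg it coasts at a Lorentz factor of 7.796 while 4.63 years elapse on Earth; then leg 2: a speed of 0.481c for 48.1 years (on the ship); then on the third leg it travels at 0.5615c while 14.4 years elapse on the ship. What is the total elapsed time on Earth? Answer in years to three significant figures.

Δt = 76.9 years

Leg 1: 4.63 years is already measured on Earth.
Leg 2: γ = 1/√(1 − 0.481²) = 1/√0.7686 = 1.141; Δt_2 = 1.141 × 48.1 = 54.86 years.
Leg 3: γ = 1/√(1 − 0.5615²) = 1/√0.6847 = 1.208; Δt_3 = 1.208 × 14.4 = 17.40 years.
Total: 4.630 + 54.86 + 17.40 years.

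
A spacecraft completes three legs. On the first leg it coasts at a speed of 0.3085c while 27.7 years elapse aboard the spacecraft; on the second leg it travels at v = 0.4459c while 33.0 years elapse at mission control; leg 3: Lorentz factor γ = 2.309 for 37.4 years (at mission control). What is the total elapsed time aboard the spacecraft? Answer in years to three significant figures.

τ = 73.4 years

Leg 1: 27.7 years is already measured aboard the spacecraft.
Leg 2: γ = 1/√(1 − 0.4459²) = 1/√0.8012 = 1.117; τ_2 = 33.0/1.117 = 29.54 years.
Leg 3: γ = 2.309; τ_3 = 37.4/2.309 = 16.20 years.
Total: 27.70 + 29.54 + 16.20 years.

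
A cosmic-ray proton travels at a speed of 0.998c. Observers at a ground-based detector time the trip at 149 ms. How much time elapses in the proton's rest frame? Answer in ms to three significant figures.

τ = 9.42 ms

γ = 1/√(1 − 0.998²) = 1/√0.003996 = 15.82
The interval measured at a ground-based detector is the dilated one; the clock in the proton's rest frame measures the proper time τ = Δt/γ = 149/15.82 ms.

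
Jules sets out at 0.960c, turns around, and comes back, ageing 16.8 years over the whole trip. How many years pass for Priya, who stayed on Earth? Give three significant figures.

Δt = 60.0 years

γ = 1/√(1 − 0.960²) = 25/7 ≈ 3.571
Earth-frame duration is the dilated interval: Δt = γτ = 3.571 × 16.8 years.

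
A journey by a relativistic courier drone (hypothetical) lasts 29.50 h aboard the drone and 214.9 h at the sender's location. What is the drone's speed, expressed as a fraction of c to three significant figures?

The proper time is measured aboard the drone (both events occur at the drone's location); Δt is measured at the sender's location. γ = Δt/τ = 214.9/29.50 = 7.285.
β = √(1 − 1/γ²) = √(1 − 0.01884) = √0.9812

β = 0.991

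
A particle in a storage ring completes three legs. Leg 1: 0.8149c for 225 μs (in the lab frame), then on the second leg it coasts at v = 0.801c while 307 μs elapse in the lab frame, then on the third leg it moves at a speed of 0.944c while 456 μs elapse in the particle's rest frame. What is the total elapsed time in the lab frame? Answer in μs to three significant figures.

Leg 1: 225 μs is already measured in the lab frame.
Leg 2: 307 μs is already measured in the lab frame.
Leg 3: γ = 1/√(1 − 0.944²) = 1/√0.1089 = 3.031; Δt_3 = 3.031 × 456 = 1382 μs.
Total: 225.0 + 307.0 + 1382 μs.

Δt = 1910 μs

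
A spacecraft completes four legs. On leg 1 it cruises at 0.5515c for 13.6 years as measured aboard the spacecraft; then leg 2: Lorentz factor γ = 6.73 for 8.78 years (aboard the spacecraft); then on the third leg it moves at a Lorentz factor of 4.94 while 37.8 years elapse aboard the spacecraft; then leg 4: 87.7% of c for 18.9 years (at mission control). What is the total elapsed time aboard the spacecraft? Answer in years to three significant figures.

Leg 1: 13.6 years is already measured aboard the spacecraft.
Leg 2: 8.78 years is already measured aboard the spacecraft.
Leg 3: 37.8 years is already measured aboard the spacecraft.
Leg 4: β = 0.877; γ = 1/√(1 − 0.877²) = 1/√0.2309 = 2.081; τ_4 = 18.9/2.081 = 9.081 years.
Total: 13.60 + 8.780 + 37.80 + 9.081 years.

τ = 69.3 years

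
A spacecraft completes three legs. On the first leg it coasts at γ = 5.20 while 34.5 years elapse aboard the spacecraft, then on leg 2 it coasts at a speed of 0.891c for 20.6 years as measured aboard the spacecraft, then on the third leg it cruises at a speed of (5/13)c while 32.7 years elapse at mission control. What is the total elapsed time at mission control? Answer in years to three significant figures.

Leg 1: γ = 5.20; Δt_1 = 5.200 × 34.5 = 179.4 years.
Leg 2: γ = 1/√(1 − 0.891²) = 1/√0.2061 = 2.203; Δt_2 = 2.203 × 20.6 = 45.37 years.
Leg 3: 32.7 years is already measured at mission control.
Total: 179.4 + 45.37 + 32.70 years.

Δt = 257 years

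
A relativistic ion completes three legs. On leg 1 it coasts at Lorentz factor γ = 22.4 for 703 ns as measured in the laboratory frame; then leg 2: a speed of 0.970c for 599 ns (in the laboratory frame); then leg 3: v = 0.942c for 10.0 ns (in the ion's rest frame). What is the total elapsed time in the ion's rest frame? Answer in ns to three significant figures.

τ = 187 ns

Leg 1: γ = 22.4; τ_1 = 703/22.40 = 31.38 ns.
Leg 2: γ = 1/√(1 − 0.970²) = 1/√0.05910 = 4.113; τ_2 = 599/4.113 = 145.6 ns.
Leg 3: 10.0 ns is already measured in the ion's rest frame.
Total: 31.38 + 145.6 + 10.00 ns.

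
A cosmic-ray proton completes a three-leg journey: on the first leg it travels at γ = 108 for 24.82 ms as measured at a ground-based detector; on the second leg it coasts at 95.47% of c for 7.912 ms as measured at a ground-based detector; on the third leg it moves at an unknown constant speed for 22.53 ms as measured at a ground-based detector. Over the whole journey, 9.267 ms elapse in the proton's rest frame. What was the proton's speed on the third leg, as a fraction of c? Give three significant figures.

β = 0.955

Leg 1: γ = 108; τ_1 = 24.82/108.0 = 0.2298 ms.
Leg 2: β = 0.9547; γ = 1/√(1 − 0.9547²) = 1/√0.08855 = 3.361; τ_2 = 7.912/3.361 = 2.354 ms.
Leg 3: speed unknown; τ_3 = 22.53/γ_3.
Total proper time: 0.2298 + 2.354 + τ_3 = 9.267, so τ_3 = 9.267 − 2.584 = 6.683 ms.
γ_3 = 22.53/6.683 = 3.371; β = √(1 − 1/γ²) = √0.9120.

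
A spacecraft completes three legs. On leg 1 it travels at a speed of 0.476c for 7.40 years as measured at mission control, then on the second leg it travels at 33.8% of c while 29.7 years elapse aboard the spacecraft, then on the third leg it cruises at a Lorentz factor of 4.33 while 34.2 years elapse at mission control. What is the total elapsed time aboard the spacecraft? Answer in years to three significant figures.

τ = 44.1 years

Leg 1: γ = 1/√(1 − 0.476²) = 1/√0.7734 = 1.137; τ_1 = 7.40/1.137 = 6.508 years.
Leg 2: 29.7 years is already measured aboard the spacecraft.
Leg 3: γ = 4.33; τ_3 = 34.2/4.330 = 7.898 years.
Total: 6.508 + 29.70 + 7.898 years.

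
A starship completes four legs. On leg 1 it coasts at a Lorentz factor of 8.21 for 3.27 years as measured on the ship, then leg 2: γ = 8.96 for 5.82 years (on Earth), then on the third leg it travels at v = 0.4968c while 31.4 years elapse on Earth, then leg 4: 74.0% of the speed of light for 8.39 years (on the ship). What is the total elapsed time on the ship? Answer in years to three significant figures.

τ = 39.6 years

Leg 1: 3.27 years is already measured on the ship.
Leg 2: γ = 8.96; τ_2 = 5.82/8.960 = 0.6496 years.
Leg 3: γ = 1/√(1 − 0.4968²) = 1/√0.7532 = 1.152; τ_3 = 31.4/1.152 = 27.25 years.
Leg 4: 8.39 years is already measured on the ship.
Total: 3.270 + 0.6496 + 27.25 + 8.390 years.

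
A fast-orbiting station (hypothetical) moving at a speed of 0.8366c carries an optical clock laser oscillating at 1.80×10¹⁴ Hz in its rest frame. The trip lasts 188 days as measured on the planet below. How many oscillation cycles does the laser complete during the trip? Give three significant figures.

N = 1.60×10²¹

γ = 1/√(1 − 0.8366²) = 1/√0.3001 = 1.825
The oscillator's own cycle count is N = f × τ where τ is the proper time aboard the station. τ = Δt/γ = 188/1.825 = 103.0 days = 8.898×10⁶ s.
N = 1.80×10¹⁴ × 8.898×10⁶ = 1.602×10²¹.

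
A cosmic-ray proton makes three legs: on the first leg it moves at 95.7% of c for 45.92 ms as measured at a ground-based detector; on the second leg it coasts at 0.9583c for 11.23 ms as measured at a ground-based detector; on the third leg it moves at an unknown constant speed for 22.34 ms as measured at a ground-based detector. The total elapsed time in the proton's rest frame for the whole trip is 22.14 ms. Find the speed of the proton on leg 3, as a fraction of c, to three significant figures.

β = 0.968

Leg 1: β = 0.957; γ = 1/√(1 − 0.957²) = 1/√0.08415 = 3.447; τ_1 = 45.92/3.447 = 13.32 ms.
Leg 2: γ = 1/√(1 − 0.9583²) = 1/√0.08166 = 3.499; τ_2 = 11.23/3.499 = 3.209 ms.
Leg 3: speed unknown; τ_3 = 22.34/γ_3.
Total proper time: 13.32 + 3.209 + τ_3 = 22.14, so τ_3 = 22.14 − 16.53 = 5.610 ms.
γ_3 = 22.34/5.610 = 3.982; β = √(1 − 1/γ²) = √0.9369.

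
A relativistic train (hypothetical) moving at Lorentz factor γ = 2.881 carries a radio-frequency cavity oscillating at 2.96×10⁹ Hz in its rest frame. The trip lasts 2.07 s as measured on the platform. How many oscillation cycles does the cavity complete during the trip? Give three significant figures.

γ = 2.881
The oscillator's own cycle count is N = f × τ where τ is the proper time on the train. τ = Δt/γ = 2.07/2.881 = 0.7185 s = 7.185×10⁻¹ s.
N = 2.96×10⁹ × 7.185×10⁻¹ = 2.127×10⁹.

N = 2.13×10⁹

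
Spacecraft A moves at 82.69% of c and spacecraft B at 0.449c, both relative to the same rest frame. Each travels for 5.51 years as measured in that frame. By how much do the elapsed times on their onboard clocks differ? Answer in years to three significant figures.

|τ_A − τ_B| = 1.82 years

A: β = 0.8269; γ = 1/√(1 − 0.8269²) = 1/√0.3162 = 1.778; τ_A = 5.51/1.778 = 3.099 years.
B: γ = 1/√(1 − 0.449²) = 1/√0.7984 = 1.119; τ_B = 5.51/1.119 = 4.923 years.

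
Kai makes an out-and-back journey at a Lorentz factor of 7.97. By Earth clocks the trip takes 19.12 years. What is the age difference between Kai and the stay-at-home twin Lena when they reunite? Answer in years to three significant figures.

Δt − τ = 16.7 years

γ = 7.97
Kai's elapsed proper time: τ = 19.12/7.970 = 2.399 years.
Age gap = Δt − τ = 19.12 − 2.399 years.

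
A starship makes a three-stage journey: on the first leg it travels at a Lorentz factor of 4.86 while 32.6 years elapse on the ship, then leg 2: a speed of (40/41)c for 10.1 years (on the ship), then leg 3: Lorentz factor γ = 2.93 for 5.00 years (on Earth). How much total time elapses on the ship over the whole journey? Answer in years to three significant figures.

τ = 44.4 years

Leg 1: 32.6 years is already measured on the ship.
Leg 2: 10.1 years is already measured on the ship.
Leg 3: γ = 2.93; τ_3 = 5.00/2.930 = 1.706 years.
Total: 32.60 + 10.10 + 1.706 years.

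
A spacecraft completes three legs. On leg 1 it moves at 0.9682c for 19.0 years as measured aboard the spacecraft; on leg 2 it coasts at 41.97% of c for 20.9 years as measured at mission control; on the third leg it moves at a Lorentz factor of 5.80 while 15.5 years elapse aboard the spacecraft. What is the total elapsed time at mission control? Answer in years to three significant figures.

Leg 1: γ = 1/√(1 − 0.9682²) = 1/√0.06259 = 3.997; Δt_1 = 3.997 × 19.0 = 75.95 years.
Leg 2: 20.9 years is already measured at mission control.
Leg 3: γ = 5.80; Δt_3 = 5.800 × 15.5 = 89.90 years.
Total: 75.95 + 20.90 + 89.90 years.

Δt = 187 years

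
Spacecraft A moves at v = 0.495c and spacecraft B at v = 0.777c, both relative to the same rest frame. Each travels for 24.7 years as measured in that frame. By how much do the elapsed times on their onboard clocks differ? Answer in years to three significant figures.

|τ_A − τ_B| = 5.91 years

A: γ = 1/√(1 − 0.495²) = 1/√0.7550 = 1.151; τ_A = 24.7/1.151 = 21.46 years.
B: γ = 1/√(1 − 0.777²) = 1/√0.3963 = 1.589; τ_B = 24.7/1.589 = 15.55 years.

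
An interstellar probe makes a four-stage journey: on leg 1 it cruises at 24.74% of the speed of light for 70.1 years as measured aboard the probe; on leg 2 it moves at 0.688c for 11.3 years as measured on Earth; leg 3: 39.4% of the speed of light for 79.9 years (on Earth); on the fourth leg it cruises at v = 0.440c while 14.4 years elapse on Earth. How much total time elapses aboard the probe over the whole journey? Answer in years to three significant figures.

τ = 165 years

Leg 1: 70.1 years is already measured aboard the probe.
Leg 2: γ = 1/√(1 − 0.688²) = 1/√0.5267 = 1.378; τ_2 = 11.3/1.378 = 8.201 years.
Leg 3: β = 0.394; γ = 1/√(1 − 0.394²) = 1/√0.8448 = 1.088; τ_3 = 79.9/1.088 = 73.44 years.
Leg 4: γ = 1/√(1 − 0.440²) = 1/√0.8064 = 1.114; τ_4 = 14.4/1.114 = 12.93 years.
Total: 70.10 + 8.201 + 73.44 + 12.93 years.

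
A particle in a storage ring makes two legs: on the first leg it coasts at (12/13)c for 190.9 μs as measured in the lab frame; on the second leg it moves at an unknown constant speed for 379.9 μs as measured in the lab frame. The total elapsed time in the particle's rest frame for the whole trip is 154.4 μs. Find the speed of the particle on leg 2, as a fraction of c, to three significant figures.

Leg 1: γ = 1/√(1 − (12/13)²) = 13/5 = 2.600; τ_1 = 190.9/2.600 = 73.42 μs.
Leg 2: speed unknown; τ_2 = 379.9/γ_2.
Total proper time: 73.42 + τ_2 = 154.4, so τ_2 = 154.4 − 73.42 = 80.98 μs.
γ_2 = 379.9/80.98 = 4.691; β = √(1 − 1/γ²) = √0.9546.

β = 0.977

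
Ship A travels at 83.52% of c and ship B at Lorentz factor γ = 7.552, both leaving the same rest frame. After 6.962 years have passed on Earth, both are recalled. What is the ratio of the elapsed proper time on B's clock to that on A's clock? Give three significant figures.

A: β = 0.8352; γ = 1/√(1 − 0.8352²) = 1/√0.3024 = 1.818. B: γ = 7.552.
τ_A/τ_B = γ_B/γ_A = 7.552/1.818 = 4.153, so τ_B/τ_A = 0.2408.

τ_B/τ_A = 0.241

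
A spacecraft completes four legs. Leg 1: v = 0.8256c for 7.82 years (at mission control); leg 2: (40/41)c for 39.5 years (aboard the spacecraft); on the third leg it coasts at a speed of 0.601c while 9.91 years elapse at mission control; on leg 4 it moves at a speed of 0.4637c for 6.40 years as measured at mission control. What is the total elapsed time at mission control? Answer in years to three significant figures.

Δt = 204 years

Leg 1: 7.82 years is already measured at mission control.
Leg 2: γ = 1/√(1 − (40/41)²) = 41/9 ≈ 4.556; Δt_2 = 4.556 × 39.5 = 179.9 years.
Leg 3: 9.91 years is already measured at mission control.
Leg 4: 6.40 years is already measured at mission control.
Total: 7.820 + 179.9 + 9.910 + 6.400 years.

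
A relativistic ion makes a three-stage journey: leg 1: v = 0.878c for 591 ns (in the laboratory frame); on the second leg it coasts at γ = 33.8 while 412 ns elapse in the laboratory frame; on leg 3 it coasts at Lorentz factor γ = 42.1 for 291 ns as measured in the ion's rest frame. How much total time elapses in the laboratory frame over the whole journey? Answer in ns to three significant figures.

Leg 1: 591 ns is already measured in the laboratory frame.
Leg 2: 412 ns is already measured in the laboratory frame.
Leg 3: γ = 42.1; Δt_3 = 42.10 × 291 = 1.225×10⁴ ns.
Total: 591.0 + 412.0 + 1.225×10⁴ ns.

Δt = 1.33×10⁴ ns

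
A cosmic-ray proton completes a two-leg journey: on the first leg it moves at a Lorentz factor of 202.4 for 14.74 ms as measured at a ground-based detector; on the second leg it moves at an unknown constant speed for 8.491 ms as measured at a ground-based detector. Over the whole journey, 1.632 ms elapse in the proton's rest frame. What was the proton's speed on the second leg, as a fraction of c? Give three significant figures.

β = 0.983

Leg 1: γ = 202.4; τ_1 = 14.74/202.4 = 0.07283 ms.
Leg 2: speed unknown; τ_2 = 8.491/γ_2.
Total proper time: 0.07283 + τ_2 = 1.632, so τ_2 = 1.632 − 0.07283 = 1.559 ms.
γ_2 = 8.491/1.559 = 5.446; β = √(1 − 1/γ²) = √0.9663.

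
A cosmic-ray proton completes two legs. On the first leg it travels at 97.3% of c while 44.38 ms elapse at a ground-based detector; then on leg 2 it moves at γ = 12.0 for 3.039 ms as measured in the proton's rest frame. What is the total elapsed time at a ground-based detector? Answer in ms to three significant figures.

Leg 1: 44.38 ms is already measured at a ground-based detector.
Leg 2: γ = 12.0; Δt_2 = 12.00 × 3.039 = 36.47 ms.
Total: 44.38 + 36.47 ms.

Δt = 80.8 ms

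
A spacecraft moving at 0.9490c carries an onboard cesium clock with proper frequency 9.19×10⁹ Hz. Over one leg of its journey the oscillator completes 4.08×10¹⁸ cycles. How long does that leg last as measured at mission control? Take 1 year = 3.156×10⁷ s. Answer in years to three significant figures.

Δt = 44.6 years

γ = 1/√(1 − 0.9490²) = 1/√0.09940 = 3.172
Proper time for N cycles: τ = N/f = 4.08×10¹⁸/(9.19×10⁹) = 4.440×10⁸ s = 14.07 years.
Lab-frame duration Δt = γτ = 3.172 × 14.07 = 44.62 years.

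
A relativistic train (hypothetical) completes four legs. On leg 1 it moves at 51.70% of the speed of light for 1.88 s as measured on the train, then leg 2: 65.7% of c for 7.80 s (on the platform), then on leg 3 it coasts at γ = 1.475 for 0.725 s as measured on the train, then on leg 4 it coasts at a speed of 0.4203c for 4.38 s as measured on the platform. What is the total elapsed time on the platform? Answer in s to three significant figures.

Δt = 15.4 s

Leg 1: β = 0.5170; γ = 1/√(1 − 0.5170²) = 1/√0.7327 = 1.168; Δt_1 = 1.168 × 1.88 = 2.196 s.
Leg 2: 7.80 s is already measured on the platform.
Leg 3: γ = 1.475; Δt_3 = 1.475 × 0.725 = 1.069 s.
Leg 4: 4.38 s is already measured on the platform.
Total: 2.196 + 7.800 + 1.069 + 4.380 s.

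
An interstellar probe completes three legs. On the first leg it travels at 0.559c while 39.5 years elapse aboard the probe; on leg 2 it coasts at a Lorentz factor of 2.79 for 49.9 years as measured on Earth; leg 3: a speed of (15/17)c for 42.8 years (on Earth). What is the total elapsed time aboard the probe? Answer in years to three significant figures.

τ = 77.5 years

Leg 1: 39.5 years is already measured aboard the probe.
Leg 2: γ = 2.79; τ_2 = 49.9/2.790 = 17.89 years.
Leg 3: γ = 1/√(1 − (15/17)²) = 17/8 = 2.125; τ_3 = 42.8/2.125 = 20.14 years.
Total: 39.50 + 17.89 + 20.14 years.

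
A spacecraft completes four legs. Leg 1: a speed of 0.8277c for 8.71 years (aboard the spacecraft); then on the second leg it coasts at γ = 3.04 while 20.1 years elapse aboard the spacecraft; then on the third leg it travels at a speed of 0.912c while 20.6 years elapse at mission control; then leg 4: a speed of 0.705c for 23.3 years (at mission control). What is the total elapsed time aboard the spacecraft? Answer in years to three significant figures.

Leg 1: 8.71 years is already measured aboard the spacecraft.
Leg 2: 20.1 years is already measured aboard the spacecraft.
Leg 3: γ = 1/√(1 − 0.912²) = 1/√0.1683 = 2.438; τ_3 = 20.6/2.438 = 8.450 years.
Leg 4: γ = 1/√(1 − 0.705²) = 1/√0.5030 = 1.410; τ_4 = 23.3/1.410 = 16.52 years.
Total: 8.710 + 20.10 + 8.450 + 16.52 years.

τ = 53.8 years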